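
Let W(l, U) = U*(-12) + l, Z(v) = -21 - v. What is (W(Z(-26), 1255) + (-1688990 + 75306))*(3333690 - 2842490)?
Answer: -800036596800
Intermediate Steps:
W(l, U) = l - 12*U (W(l, U) = -12*U + l = l - 12*U)
(W(Z(-26), 1255) + (-1688990 + 75306))*(3333690 - 2842490) = (((-21 - 1*(-26)) - 12*1255) + (-1688990 + 75306))*(3333690 - 2842490) = (((-21 + 26) - 15060) - 1613684)*491200 = ((5 - 15060) - 1613684)*491200 = (-15055 - 1613684)*491200 = -1628739*491200 = -800036596800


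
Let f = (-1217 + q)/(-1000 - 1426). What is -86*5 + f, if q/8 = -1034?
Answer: -1033691/2426 ≈ -426.09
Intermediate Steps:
q = -8272 (q = 8*(-1034) = -8272)
f = 9489/2426 (f = (-1217 - 8272)/(-1000 - 1426) = -9489/(-2426) = -9489*(-1/2426) = 9489/2426 ≈ 3.9114)
-86*5 + f = -86*5 + 9489/2426 = -430 + 9489/2426 = -1033691/2426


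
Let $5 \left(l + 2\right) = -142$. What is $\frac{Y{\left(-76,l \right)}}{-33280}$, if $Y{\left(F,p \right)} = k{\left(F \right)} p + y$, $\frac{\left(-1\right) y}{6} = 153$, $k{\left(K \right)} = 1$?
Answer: $\frac{2371}{83200} \approx 0.028498$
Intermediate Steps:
$l = - \frac{152}{5}$ ($l = -2 + \frac{1}{5} \left(-142\right) = -2 - \frac{142}{5} = - \frac{152}{5} \approx -30.4$)
$y = -918$ ($y = \left(-6\right) 153 = -918$)
$Y{\left(F,p \right)} = -918 + p$ ($Y{\left(F,p \right)} = 1 p - 918 = p - 918 = -918 + p$)
$\frac{Y{\left(-76,l \right)}}{-33280} = \frac{-918 - \frac{152}{5}}{-33280} = \left(- \frac{4742}{5}\right) \left(- \frac{1}{33280}\right) = \frac{2371}{83200}$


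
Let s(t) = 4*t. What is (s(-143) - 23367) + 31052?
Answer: 7113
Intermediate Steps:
(s(-143) - 23367) + 31052 = (4*(-143) - 23367) + 31052 = (-572 - 23367) + 31052 = -23939 + 31052 = 7113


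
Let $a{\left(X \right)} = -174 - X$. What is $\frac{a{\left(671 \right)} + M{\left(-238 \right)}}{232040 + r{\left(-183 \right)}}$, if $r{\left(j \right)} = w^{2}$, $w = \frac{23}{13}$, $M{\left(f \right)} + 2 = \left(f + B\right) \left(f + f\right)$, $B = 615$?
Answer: $- \frac{30470531}{39215289} \approx -0.77701$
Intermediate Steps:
$M{\left(f \right)} = -2 + 2 f \left(615 + f\right)$ ($M{\left(f \right)} = -2 + \left(f + 615\right) \left(f + f\right) = -2 + \left(615 + f\right) 2 f = -2 + 2 f \left(615 + f\right)$)
$w = \frac{23}{13}$ ($w = 23 \cdot \frac{1}{13} = \frac{23}{13} \approx 1.7692$)
$r{\left(j \right)} = \frac{529}{169}$ ($r{\left(j \right)} = \left(\frac{23}{13}\right)^{2} = \frac{529}{169}$)
$\frac{a{\left(671 \right)} + M{\left(-238 \right)}}{232040 + r{\left(-183 \right)}} = \frac{\left(-174 - 671\right) + \left(-2 + 2 \left(-238\right)^{2} + 1230 \left(-238\right)\right)}{232040 + \frac{529}{169}} = \frac{\left(-174 - 671\right) - 179454}{\frac{39215289}{169}} = \left(-845 - 179454\right) \frac{169}{39215289} = \left(-180299\right) \frac{169}{39215289} = - \frac{30470531}{39215289}$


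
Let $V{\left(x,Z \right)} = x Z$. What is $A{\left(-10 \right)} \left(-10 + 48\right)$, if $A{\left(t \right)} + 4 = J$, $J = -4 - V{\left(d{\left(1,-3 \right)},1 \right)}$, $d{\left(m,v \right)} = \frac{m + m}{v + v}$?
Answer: $- \frac{874}{3} \approx -291.33$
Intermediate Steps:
$d{\left(m,v \right)} = \frac{m}{v}$ ($d{\left(m,v \right)} = \frac{2 m}{2 v} = 2 m \frac{1}{2 v} = \frac{m}{v}$)
$V{\left(x,Z \right)} = Z x$
$J = - \frac{11}{3}$ ($J = -4 - 1 \cdot 1 \frac{1}{-3} = -4 - 1 \cdot 1 \left(- \frac{1}{3}\right) = -4 - 1 \left(- \frac{1}{3}\right) = -4 - - \frac{1}{3} = -4 + \frac{1}{3} = - \frac{11}{3} \approx -3.6667$)
$A{\left(t \right)} = - \frac{23}{3}$ ($A{\left(t \right)} = -4 - \frac{11}{3} = - \frac{23}{3}$)
$A{\left(-10 \right)} \left(-10 + 48\right) = - \frac{23 \left(-10 + 48\right)}{3} = \left(- \frac{23}{3}\right) 38 = - \frac{874}{3}$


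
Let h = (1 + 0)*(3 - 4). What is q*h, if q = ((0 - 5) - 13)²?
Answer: -324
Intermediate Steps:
q = 324 (q = (-5 - 13)² = (-18)² = 324)
h = -1 (h = 1*(-1) = -1)
q*h = 324*(-1) = -324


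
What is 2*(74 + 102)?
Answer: 352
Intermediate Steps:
2*(74 + 102) = 2*176 = 352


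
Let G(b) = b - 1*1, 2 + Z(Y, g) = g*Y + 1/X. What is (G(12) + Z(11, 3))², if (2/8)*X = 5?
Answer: 707281/400 ≈ 1768.2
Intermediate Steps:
X = 20 (X = 4*5 = 20)
Z(Y, g) = -39/20 + Y*g (Z(Y, g) = -2 + (g*Y + 1/20) = -2 + (Y*g + 1/20) = -2 + (1/20 + Y*g) = -39/20 + Y*g)
G(b) = -1 + b (G(b) = b - 1 = -1 + b)
(G(12) + Z(11, 3))² = ((-1 + 12) + (-39/20 + 11*3))² = (11 + (-39/20 + 33))² = (11 + 621/20)² = (841/20)² = 707281/400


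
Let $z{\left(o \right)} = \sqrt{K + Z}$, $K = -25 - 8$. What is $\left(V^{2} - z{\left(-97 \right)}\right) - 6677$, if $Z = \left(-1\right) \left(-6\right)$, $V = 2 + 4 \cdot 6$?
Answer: $-6001 - 3 i \sqrt{3} \approx -6001.0 - 5.1962 i$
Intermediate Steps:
$K = -33$ ($K = -25 - 8 = -33$)
$V = 26$ ($V = 2 + 24 = 26$)
$Z = 6$
$z{\left(o \right)} = 3 i \sqrt{3}$ ($z{\left(o \right)} = \sqrt{-33 + 6} = \sqrt{-27} = 3 i \sqrt{3}$)
$\left(V^{2} - z{\left(-97 \right)}\right) - 6677 = \left(26^{2} - 3 i \sqrt{3}\right) - 6677 = \left(676 - 3 i \sqrt{3}\right) - 6677 = -6001 - 3 i \sqrt{3}$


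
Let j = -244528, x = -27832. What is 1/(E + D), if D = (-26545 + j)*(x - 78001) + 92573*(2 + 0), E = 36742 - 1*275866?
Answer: 1/28688414831 ≈ 3.4857e-11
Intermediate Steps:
E = -239124 (E = 36742 - 275866 = -239124)
D = 28688653955 (D = (-26545 - 244528)*(-27832 - 78001) + 92573*(2 + 0) = -271073*(-105833) + 92573*2 = 28688468809 + 185146 = 28688653955)
1/(E + D) = 1/(-239124 + 28688653955) = 1/28688414831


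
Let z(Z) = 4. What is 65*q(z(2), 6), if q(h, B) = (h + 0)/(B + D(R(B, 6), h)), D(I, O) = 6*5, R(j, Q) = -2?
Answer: 65/9 ≈ 7.2222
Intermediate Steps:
D(I, O) = 30
q(h, B) = h/(30 + B) (q(h, B) = (h + 0)/(B + 30) = h/(30 + B))
65*q(z(2), 6) = 65*(4/(30 + 6)) = 65*(4/36) = 65*(4*(1/36)) = 65*(1/9) = 65/9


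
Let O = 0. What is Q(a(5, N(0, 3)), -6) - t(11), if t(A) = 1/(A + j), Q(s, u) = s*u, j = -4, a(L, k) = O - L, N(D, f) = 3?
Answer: 209/7 ≈ 29.857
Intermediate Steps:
a(L, k) = -L (a(L, k) = 0 - L = -L)
t(A) = 1/(-4 + A) (t(A) = 1/(A - 4) = 1/(-4 + A))
Q(a(5, N(0, 3)), -6) - t(11) = -1*5*(-6) - 1/(-4 + 11) = -5*(-6) - 1/7 = 30 - 1*⅐ = 30 - ⅐ = 209/7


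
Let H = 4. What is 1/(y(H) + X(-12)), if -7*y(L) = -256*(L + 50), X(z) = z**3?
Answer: 7/1728 ≈ 0.0040509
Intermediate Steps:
y(L) = 12800/7 + 256*L/7 (y(L) = -(-256)*(L + 50)/7 = -(-256)*(50 + L)/7 = -(-12800 - 256*L)/7 = 12800/7 + 256*L/7)
1/(y(H) + X(-12)) = 1/((12800/7 + (256/7)*4) + (-12)**3) = 1/((12800/7 + 1024/7) - 1728) = 1/(13824/7 - 1728) = 1/(1728/7) = 7/1728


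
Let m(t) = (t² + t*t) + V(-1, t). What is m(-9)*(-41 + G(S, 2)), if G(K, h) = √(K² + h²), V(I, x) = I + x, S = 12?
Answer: -6232 + 304*√37 ≈ -4382.8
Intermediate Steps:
m(t) = -1 + t + 2*t² (m(t) = (t² + t*t) + (-1 + t) = (t² + t²) + (-1 + t) = 2*t² + (-1 + t) = -1 + t + 2*t²)
m(-9)*(-41 + G(S, 2)) = (-1 - 9 + 2*(-9)²)*(-41 + √(12² + 2²)) = (-1 - 9 + 2*81)*(-41 + √(144 + 4)) = (-1 - 9 + 162)*(-41 + √148) = 152*(-41 + 2*√37) = -6232 + 304*√37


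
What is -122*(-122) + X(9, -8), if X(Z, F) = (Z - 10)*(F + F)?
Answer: 14900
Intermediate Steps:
X(Z, F) = 2*F*(-10 + Z) (X(Z, F) = (-10 + Z)*(2*F) = 2*F*(-10 + Z))
-122*(-122) + X(9, -8) = -122*(-122) + 2*(-8)*(-10 + 9) = 14884 + 2*(-8)*(-1) = 14884 + 16 = 14900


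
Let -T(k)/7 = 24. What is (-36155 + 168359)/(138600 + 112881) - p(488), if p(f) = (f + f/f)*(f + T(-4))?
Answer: -13117204892/83827 ≈ -1.5648e+5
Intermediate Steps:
T(k) = -168 (T(k) = -7*24 = -168)
p(f) = (1 + f)*(-168 + f) (p(f) = (f + f/f)*(f - 168) = (f + 1)*(-168 + f) = (1 + f)*(-168 + f))
(-36155 + 168359)/(138600 + 112881) - p(488) = (-36155 + 168359)/(138600 + 112881) - (-168 + 488**2 - 167*488) = 132204/251481 - (-168 + 238144 - 81496) = 132204*(1/251481) - 1*156480 = 44068/83827 - 156480 = -13117204892/83827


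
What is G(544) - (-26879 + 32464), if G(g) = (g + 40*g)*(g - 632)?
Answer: -1968337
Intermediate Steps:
G(g) = 41*g*(-632 + g) (G(g) = (41*g)*(-632 + g) = 41*g*(-632 + g))
G(544) - (-26879 + 32464) = 41*544*(-632 + 544) - (-26879 + 32464) = 41*544*(-88) - 1*5585 = -1962752 - 5585 = -1968337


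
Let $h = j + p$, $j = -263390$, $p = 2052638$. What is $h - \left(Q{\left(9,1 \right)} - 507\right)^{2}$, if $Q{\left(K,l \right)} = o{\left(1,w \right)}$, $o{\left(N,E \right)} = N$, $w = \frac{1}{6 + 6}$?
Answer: $1533212$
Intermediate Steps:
$w = \frac{1}{12} \approx 0.083333$
$Q{\left(K,l \right)} = 1$
$h = 1789248$ ($h = -263390 + 2052638 = 1789248$)
$h - \left(Q{\left(9,1 \right)} - 507\right)^{2} = 1789248 - \left(1 - 507\right)^{2} = 1789248 - \left(-506\right)^{2} = 1789248 - 256036 = 1533212$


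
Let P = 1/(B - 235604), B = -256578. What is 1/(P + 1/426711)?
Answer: 210019473402/65471 ≈ 3.2078e+6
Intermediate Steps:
P = -1/492182 (P = 1/(-256578 - 235604) = 1/(-492182) = -1/492182 ≈ -2.0318e-6)
1/(P + 1/426711) = 1/(-1/492182 + 1/426711) = 1/(65471/210019473402) = 210019473402/65471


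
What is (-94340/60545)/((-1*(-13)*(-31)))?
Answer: 18868/4879927 ≈ 0.0038665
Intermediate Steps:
(-94340/60545)/((-1*(-13)*(-31))) = (-94340*1/60545)/((13*(-31))) = -18868/12109/(-403) = -18868/12109*(-1/403) = 18868/4879927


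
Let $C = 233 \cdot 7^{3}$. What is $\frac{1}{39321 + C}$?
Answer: $\frac{1}{119240} \approx 8.3864 \cdot 10^{-6}$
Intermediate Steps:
$C = 79919$ ($C = 233 \cdot 343 = 79919$)
$\frac{1}{39321 + C} = \frac{1}{39321 + 79919} = \frac{1}{119240}$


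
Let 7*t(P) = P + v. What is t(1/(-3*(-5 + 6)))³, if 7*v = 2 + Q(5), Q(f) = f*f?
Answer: 405224/3176523 ≈ 0.12757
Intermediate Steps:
Q(f) = f²
v = 27/7 (v = (2 + 5²)/7 = (2 + 25)/7 = (⅐)*27 = 27/7 ≈ 3.8571)
t(P) = 27/49 + P/7 (t(P) = (P + 27/7)/7 = (27/7 + P)/7 = 27/49 + P/7)
t(1/(-3*(-5 + 6)))³ = (27/49 + 1/(7*((-3*(-5 + 6)))))³ = (27/49 + 1/(7*((-3*1))))³ = (27/49 + (⅐)/(-3))³ = (27/49 + (⅐)*(-⅓))³ = (27/49 - 1/21)³ = (74/147)³ = 405224/3176523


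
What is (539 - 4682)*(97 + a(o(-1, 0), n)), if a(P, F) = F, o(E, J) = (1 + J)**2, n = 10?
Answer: -443301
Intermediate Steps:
(539 - 4682)*(97 + a(o(-1, 0), n)) = (539 - 4682)*(97 + 10) = -4143*107 = -443301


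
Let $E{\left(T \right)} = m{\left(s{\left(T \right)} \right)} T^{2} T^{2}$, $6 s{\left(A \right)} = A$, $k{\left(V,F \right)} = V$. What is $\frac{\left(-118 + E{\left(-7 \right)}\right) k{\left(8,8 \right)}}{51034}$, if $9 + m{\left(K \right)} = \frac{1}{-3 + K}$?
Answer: $- \frac{2230324}{637925} \approx -3.4962$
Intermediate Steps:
$s{\left(A \right)} = \frac{A}{6}$
$m{\left(K \right)} = -9 + \frac{1}{-3 + K}$
$E{\left(T \right)} = \frac{T^{4} \left(28 - \frac{3 T}{2}\right)}{-3 + \frac{T}{6}}$ ($E{\left(T \right)} = \frac{28 - 9 \frac{T}{6}}{-3 + \frac{T}{6}} T^{2} T^{2} = \frac{28 - \frac{3 T}{2}}{-3 + \frac{T}{6}} T^{2} T^{2} = \frac{T^{2} \left(28 - \frac{3 T}{2}\right)}{-3 + \frac{T}{6}} T^{2} = \frac{T^{4} \left(28 - \frac{3 T}{2}\right)}{-3 + \frac{T}{6}}$)
$\frac{\left(-118 + E{\left(-7 \right)}\right) k{\left(8,8 \right)}}{51034} = \frac{\left(-118 + \frac{\left(-7\right)^{4} \left(168 - -63\right)}{-18 - 7}\right) 8}{51034} = \left(-118 + \frac{2401 \left(168 + 63\right)}{-25}\right) 8 \cdot \frac{1}{51034} = \left(-118 + 2401 \left(- \frac{1}{25}\right) 231\right) 8 \cdot \frac{1}{51034} = \left(-118 - \frac{554631}{25}\right) 8 \cdot \frac{1}{51034} = \left(- \frac{557581}{25}\right) 8 \cdot \frac{1}{51034} = \left(- \frac{4460648}{25}\right) \frac{1}{51034} = - \frac{2230324}{637925}$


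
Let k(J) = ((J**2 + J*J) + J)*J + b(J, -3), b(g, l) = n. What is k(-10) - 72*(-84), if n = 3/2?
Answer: 8299/2 ≈ 4149.5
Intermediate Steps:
n = 3/2 (n = 3*(1/2) = 3/2 ≈ 1.5000)
b(g, l) = 3/2
k(J) = 3/2 + J*(J + 2*J**2) (k(J) = ((J**2 + J*J) + J)*J + 3/2 = ((J**2 + J**2) + J)*J + 3/2 = (2*J**2 + J)*J + 3/2 = (J + 2*J**2)*J + 3/2 = J*(J + 2*J**2) + 3/2 = 3/2 + J*(J + 2*J**2))
k(-10) - 72*(-84) = (3/2 + (-10)**2 + 2*(-10)**3) - 72*(-84) = (3/2 + 100 + 2*(-1000)) + 6048 = (3/2 + 100 - 2000) + 6048 = -3797/2 + 6048 = 8299/2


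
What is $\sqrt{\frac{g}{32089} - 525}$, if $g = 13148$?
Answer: $\frac{i \sqrt{540172652353}}{32089} \approx 22.904 i$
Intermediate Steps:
$\sqrt{\frac{g}{32089} - 525} = \sqrt{\frac{13148}{32089} - 525} = \sqrt{- \frac{16833577}{32089}} = \frac{i \sqrt{540172652353}}{32089}$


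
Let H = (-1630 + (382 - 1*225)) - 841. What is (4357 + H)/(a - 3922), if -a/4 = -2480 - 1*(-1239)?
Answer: 2043/1042 ≈ 1.9607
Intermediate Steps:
H = -2314 (H = (-1630 + (382 - 225)) - 841 = (-1630 + 157) - 841 = -1473 - 841 = -2314)
a = 4964 (a = -4*(-2480 - 1*(-1239)) = -4*(-2480 + 1239) = -4*(-1241) = 4964)
(4357 + H)/(a - 3922) = (4357 - 2314)/(4964 - 3922) = 2043/1042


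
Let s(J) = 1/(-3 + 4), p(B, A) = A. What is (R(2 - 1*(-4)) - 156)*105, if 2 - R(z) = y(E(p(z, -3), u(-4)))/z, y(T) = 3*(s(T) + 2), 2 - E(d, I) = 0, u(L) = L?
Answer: -32655/2 ≈ -16328.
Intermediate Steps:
s(J) = 1 (s(J) = 1/1 = 1)
E(d, I) = 2 (E(d, I) = 2 - 1*0 = 2 + 0 = 2)
y(T) = 9 (y(T) = 3*(1 + 2) = 3*3 = 9)
R(z) = 2 - 9/z
(R(2 - 1*(-4)) - 156)*105 = ((2 - 9/(2 - 1*(-4))) - 156)*105 = ((2 - 9/(2 + 4)) - 156)*105 = ((2 - 9/6) - 156)*105 = ((2 - 9*⅙) - 156)*105 = ((2 - 3/2) - 156)*105 = (½ - 156)*105 = -311/2*105 = -32655/2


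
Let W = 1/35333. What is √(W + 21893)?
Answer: √27331678558210/35333 ≈ 147.96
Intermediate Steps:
W = 1/35333 ≈ 2.8302e-5
√(W + 21893) = √(1/35333 + 21893) = √(773545370/35333) = √27331678558210/35333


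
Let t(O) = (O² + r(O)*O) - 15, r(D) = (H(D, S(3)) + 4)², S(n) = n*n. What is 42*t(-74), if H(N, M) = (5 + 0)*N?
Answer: -416105886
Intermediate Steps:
S(n) = n²
H(N, M) = 5*N
r(D) = (4 + 5*D)² (r(D) = (5*D + 4)² = (4 + 5*D)²)
t(O) = -15 + O² + O*(4 + 5*O)² (t(O) = (O² + (4 + 5*O)²*O) - 15 = (O² + O*(4 + 5*O)²) - 15 = -15 + O² + O*(4 + 5*O)²)
42*t(-74) = 42*(-15 + (-74)² - 74*(4 + 5*(-74))²) = 42*(-15 + 5476 - 74*(4 - 370)²) = 42*(-15 + 5476 - 74*(-366)²) = 42*(-15 + 5476 - 74*133956) = 42*(-15 + 5476 - 9912744) = 42*(-9907283) = -416105886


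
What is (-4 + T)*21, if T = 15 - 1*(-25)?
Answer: 756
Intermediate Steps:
T = 40 (T = 15 + 25 = 40)
(-4 + T)*21 = (-4 + 40)*21 = 36*21 = 756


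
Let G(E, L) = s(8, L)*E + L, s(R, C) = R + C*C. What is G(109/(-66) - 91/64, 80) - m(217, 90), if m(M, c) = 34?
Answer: -1729049/88 ≈ -19648.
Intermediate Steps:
s(R, C) = R + C²
G(E, L) = L + E*(8 + L²) (G(E, L) = (8 + L²)*E + L = E*(8 + L²) + L = L + E*(8 + L²))
G(109/(-66) - 91/64, 80) - m(217, 90) = (80 + (109/(-66) - 91/64)*(8 + 80²)) - 1*34 = (80 + (109*(-1/66) - 91*1/64)*(8 + 6400)) - 34 = (80 + (-109/66 - 91/64)*6408) - 34 = (80 - 6491/2112*6408) - 34 = (80 - 1733097/88) - 34 = -1726057/88 - 34 = -1729049/88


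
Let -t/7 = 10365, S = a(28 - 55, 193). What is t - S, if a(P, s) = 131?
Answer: -72686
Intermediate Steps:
S = 131
t = -72555 (t = -7*10365 = -72555)
t - S = -72555 - 1*131 = -72555 - 131 = -72686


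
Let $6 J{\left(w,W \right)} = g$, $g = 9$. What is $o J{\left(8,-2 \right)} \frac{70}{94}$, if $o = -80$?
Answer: $- \frac{4200}{47} \approx -89.362$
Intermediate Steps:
$J{\left(w,W \right)} = \frac{3}{2}$ ($J{\left(w,W \right)} = \frac{1}{6} \cdot 9 = \frac{3}{2}$)
$o J{\left(8,-2 \right)} \frac{70}{94} = \left(-80\right) \frac{3}{2} \cdot \frac{70}{94} = - 120 \cdot 70 \cdot \frac{1}{94} = \left(-120\right) \frac{35}{47} = - \frac{4200}{47}$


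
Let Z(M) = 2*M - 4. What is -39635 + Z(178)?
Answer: -39283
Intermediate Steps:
Z(M) = -4 + 2*M
-39635 + Z(178) = -39635 + (-4 + 2*178) = -39635 + (-4 + 356) = -39635 + 352 = -39283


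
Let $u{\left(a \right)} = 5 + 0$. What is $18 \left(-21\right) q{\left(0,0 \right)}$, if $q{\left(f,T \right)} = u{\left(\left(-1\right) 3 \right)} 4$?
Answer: $-7560$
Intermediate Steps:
$u{\left(a \right)} = 5$
$q{\left(f,T \right)} = 20$ ($q{\left(f,T \right)} = 5 \cdot 4 = 20$)
$18 \left(-21\right) q{\left(0,0 \right)} = 18 \left(-21\right) 20 = \left(-378\right) 20 = -7560$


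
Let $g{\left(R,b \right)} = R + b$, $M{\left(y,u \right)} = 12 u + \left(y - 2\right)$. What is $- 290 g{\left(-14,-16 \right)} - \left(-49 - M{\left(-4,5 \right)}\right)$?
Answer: $8803$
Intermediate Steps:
$M{\left(y,u \right)} = -2 + y + 12 u$ ($M{\left(y,u \right)} = 12 u + \left(-2 + y\right) = -2 + y + 12 u$)
$- 290 g{\left(-14,-16 \right)} - \left(-49 - M{\left(-4,5 \right)}\right) = - 290 \left(-14 - 16\right) + \left(\left(\left(-2 - 4 + 12 \cdot 5\right) + 161\right) - 112\right) = \left(-290\right) \left(-30\right) + \left(\left(\left(-2 - 4 + 60\right) + 161\right) - 112\right) = 8700 + \left(\left(54 + 161\right) - 112\right) = 8700 + \left(215 - 112\right) = 8700 + 103 = 8803$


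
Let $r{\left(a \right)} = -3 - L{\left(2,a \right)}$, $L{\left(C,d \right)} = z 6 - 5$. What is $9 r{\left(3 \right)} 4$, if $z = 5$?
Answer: $-1008$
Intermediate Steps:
$L{\left(C,d \right)} = 25$ ($L{\left(C,d \right)} = 5 \cdot 6 - 5 = 30 - 5 = 25$)
$r{\left(a \right)} = -28$ ($r{\left(a \right)} = -3 - 25 = -28$)
$9 r{\left(3 \right)} 4 = 9 \left(-28\right) 4 = \left(-252\right) 4 = -1008$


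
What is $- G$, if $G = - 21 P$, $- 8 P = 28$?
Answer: $- \frac{147}{2} \approx -73.5$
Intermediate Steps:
$P = - \frac{7}{2}$ ($P = \left(- \frac{1}{8}\right) 28 = - \frac{7}{2} \approx -3.5$)
$G = \frac{147}{2}$ ($G = \left(-21\right) \left(- \frac{7}{2}\right) = \frac{147}{2} \approx 73.5$)
$- G = \left(-1\right) \frac{147}{2} = - \frac{147}{2}$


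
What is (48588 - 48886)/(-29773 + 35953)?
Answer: -149/3090 ≈ -0.048220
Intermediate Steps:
(48588 - 48886)/(-29773 + 35953) = -298/6180 = -298*1/6180 = -149/3090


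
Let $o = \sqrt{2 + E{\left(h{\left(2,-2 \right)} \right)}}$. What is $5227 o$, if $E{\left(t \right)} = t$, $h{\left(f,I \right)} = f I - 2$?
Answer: $10454 i \approx 10454.0 i$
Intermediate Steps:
$h{\left(f,I \right)} = -2 + I f$ ($h{\left(f,I \right)} = I f - 2 = -2 + I f$)
$o = 2 i$ ($o = \sqrt{2 - 6} = \sqrt{-4} = 2 i \approx 2.0 i$)
$5227 o = 5227 \cdot 2 i = 10454 i$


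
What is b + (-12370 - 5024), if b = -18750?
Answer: -36144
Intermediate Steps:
b + (-12370 - 5024) = -18750 + (-12370 - 5024) = -18750 - 17394 = -36144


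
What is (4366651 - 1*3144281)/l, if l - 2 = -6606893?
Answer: -1222370/6606891 ≈ -0.18501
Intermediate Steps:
l = -6606891 (l = 2 - 6606893 = -6606891)
(4366651 - 1*3144281)/l = (4366651 - 1*3144281)/(-6606891) = (4366651 - 3144281)*(-1/6606891) = 1222370*(-1/6606891) = -1222370/6606891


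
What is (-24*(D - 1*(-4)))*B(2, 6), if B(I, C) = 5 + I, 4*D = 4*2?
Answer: -1008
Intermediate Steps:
D = 2 (D = (4*2)/4 = (¼)*8 = 2)
(-24*(D - 1*(-4)))*B(2, 6) = (-24*(2 - 1*(-4)))*(5 + 2) = -24*(2 + 4)*7 = -24*6*7 = -144*7 = -1008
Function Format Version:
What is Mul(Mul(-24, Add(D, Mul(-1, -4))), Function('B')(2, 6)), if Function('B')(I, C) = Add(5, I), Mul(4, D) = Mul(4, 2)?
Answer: -1008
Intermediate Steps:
D = 2 (D = Mul(Rational(1, 4), Mul(4, 2)) = Mul(Rational(1, 4), 8) = 2)
Mul(Mul(-24, Add(D, Mul(-1, -4))), Function('B')(2, 6)) = Mul(Mul(-24, Add(2, Mul(-1, -4))), Add(5, 2)) = Mul(Mul(-24, Add(2, 4)), 7) = Mul(Mul(-24, 6), 7) = Mul(-144, 7) = -1008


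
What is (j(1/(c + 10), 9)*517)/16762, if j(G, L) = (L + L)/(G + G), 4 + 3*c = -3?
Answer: 35673/16762 ≈ 2.1282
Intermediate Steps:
c = -7/3 (c = -4/3 + (⅓)*(-3) = -4/3 - 1 = -7/3 ≈ -2.3333)
j(G, L) = L/G (j(G, L) = (2*L)/((2*G)) = (2*L)*(1/(2*G)) = L/G)
(j(1/(c + 10), 9)*517)/16762 = ((9/(1/(-7/3 + 10)))*517)/16762 = ((9/(1/(23/3)))*517)*(1/16762) = ((9/(3/23))*517)*(1/16762) = ((9*(23/3))*517)*(1/16762) = (69*517)*(1/16762) = 35673*(1/16762) = 35673/16762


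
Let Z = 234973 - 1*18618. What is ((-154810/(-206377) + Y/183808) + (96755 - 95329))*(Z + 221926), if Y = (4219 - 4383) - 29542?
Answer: 11858972909976167627/18966871808 ≈ 6.2525e+8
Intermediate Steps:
Y = -29706 (Y = -164 - 29542 = -29706)
Z = 216355 (Z = 234973 - 18618 = 216355)
((-154810/(-206377) + Y/183808) + (96755 - 95329))*(Z + 221926) = ((-154810/(-206377) - 29706/183808) + (96755 - 95329))*(216355 + 221926) = ((-154810*(-1/206377) - 29706*1/183808) + 1426)*438281 = ((154810/206377 - 14853/91904) + 1426)*438281 = (11162340659/18966871808 + 1426)*438281 = (27057921538867/18966871808)*438281 = 11858972909976167627/18966871808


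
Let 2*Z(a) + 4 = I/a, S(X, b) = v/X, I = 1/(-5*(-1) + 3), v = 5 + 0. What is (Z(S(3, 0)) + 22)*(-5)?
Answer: -1603/16 ≈ -100.19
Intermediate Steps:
v = 5
I = 1/8 (I = 1/(5 + 3) = 1/8 ≈ 0.12500)
S(X, b) = 5/X
Z(a) = -2 + 1/(16*a) (Z(a) = -2 + (1/(8*a))/2 = -2 + 1/(16*a))
(Z(S(3, 0)) + 22)*(-5) = ((-2 + 1/(16*((5/3)))) + 22)*(-5) = ((-2 + 1/(16*((5*(1/3))))) + 22)*(-5) = ((-2 + 1/(16*(5/3))) + 22)*(-5) = ((-2 + (1/16)*(3/5)) + 22)*(-5) = ((-2 + 3/80) + 22)*(-5) = (-157/80 + 22)*(-5) = (1603/80)*(-5) = -1603/16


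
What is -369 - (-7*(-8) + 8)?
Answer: -433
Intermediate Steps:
-369 - (-7*(-8) + 8) = -369 - (56 + 8) = -369 - 1*64 = -369 - 64 = -433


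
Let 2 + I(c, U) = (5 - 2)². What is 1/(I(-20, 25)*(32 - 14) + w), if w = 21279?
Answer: 1/21405 ≈ 4.6718e-5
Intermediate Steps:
I(c, U) = 7 (I(c, U) = -2 + (5 - 2)² = -2 + 3² = -2 + 9 = 7)
1/(I(-20, 25)*(32 - 14) + w) = 1/(7*(32 - 14) + 21279) = 1/(7*18 + 21279) = 1/(126 + 21279) = 1/21405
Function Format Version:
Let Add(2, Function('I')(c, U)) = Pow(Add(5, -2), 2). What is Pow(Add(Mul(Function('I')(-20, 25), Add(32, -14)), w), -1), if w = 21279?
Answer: Rational(1, 21405) ≈ 4.6718e-5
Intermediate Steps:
Function('I')(c, U) = 7 (Function('I')(c, U) = Add(-2, Pow(Add(5, -2), 2)) = Add(-2, Pow(3, 2)) = Add(-2, 9) = 7)
Pow(Add(Mul(Function('I')(-20, 25), Add(32, -14)), w), -1) = Pow(Add(Mul(7, Add(32, -14)), 21279), -1) = Pow(Add(Mul(7, 18), 21279), -1) = Pow(Add(126, 21279), -1) = Pow(21405, -1) = Rational(1, 21405)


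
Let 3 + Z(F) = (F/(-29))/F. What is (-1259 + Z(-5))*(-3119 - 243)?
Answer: 123045838/29 ≈ 4.2430e+6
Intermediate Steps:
Z(F) = -88/29 (Z(F) = -3 + (F/(-29))/F = -3 + (F*(-1/29))/F = -3 + (-F/29)/F = -3 - 1/29 = -88/29)
(-1259 + Z(-5))*(-3119 - 243) = (-1259 - 88/29)*(-3119 - 243) = -36599/29*(-3362) = 123045838/29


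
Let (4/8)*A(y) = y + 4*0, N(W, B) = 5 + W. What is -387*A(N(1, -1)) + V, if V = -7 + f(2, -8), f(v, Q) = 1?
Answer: -4650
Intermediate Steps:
A(y) = 2*y (A(y) = 2*(y + 4*0) = 2*(y + 0) = 2*y)
V = -6 (V = -7 + 1 = -6)
-387*A(N(1, -1)) + V = -774*(5 + 1) - 6 = -774*6 - 6 = -387*12 - 6 = -4644 - 6 = -4650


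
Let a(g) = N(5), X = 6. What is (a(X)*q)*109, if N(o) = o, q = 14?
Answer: 7630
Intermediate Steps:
a(g) = 5
(a(X)*q)*109 = (5*14)*109 = 70*109 = 7630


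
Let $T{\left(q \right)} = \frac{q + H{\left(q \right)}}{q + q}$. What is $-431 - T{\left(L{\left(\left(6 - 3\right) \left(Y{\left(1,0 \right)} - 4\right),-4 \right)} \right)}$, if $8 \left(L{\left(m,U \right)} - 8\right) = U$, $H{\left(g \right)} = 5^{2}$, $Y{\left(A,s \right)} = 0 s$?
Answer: $- \frac{2599}{6} \approx -433.17$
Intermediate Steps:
$Y{\left(A,s \right)} = 0$
$H{\left(g \right)} = 25$
$L{\left(m,U \right)} = 8 + \frac{U}{8}$
$T{\left(q \right)} = \frac{25 + q}{2 q}$ ($T{\left(q \right)} = \frac{q + 25}{q + q} = \frac{25 + q}{2 q}$)
$-431 - T{\left(L{\left(\left(6 - 3\right) \left(Y{\left(1,0 \right)} - 4\right),-4 \right)} \right)} = -431 - \frac{25 + \left(8 + \frac{1}{8} \left(-4\right)\right)}{2 \left(8 + \frac{1}{8} \left(-4\right)\right)} = -431 - \frac{25 + \left(8 - \frac{1}{2}\right)}{2 \left(8 - \frac{1}{2}\right)} = -431 - \frac{25 + \frac{15}{2}}{2 \cdot \frac{15}{2}} = -431 - \frac{1}{2} \cdot \frac{2}{15} \cdot \frac{65}{2} = -431 - \frac{13}{6} = - \frac{2599}{6}$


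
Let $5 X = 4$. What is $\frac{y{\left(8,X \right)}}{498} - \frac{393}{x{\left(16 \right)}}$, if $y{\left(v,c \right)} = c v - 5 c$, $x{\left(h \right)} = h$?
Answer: $- \frac{163063}{6640} \approx -24.558$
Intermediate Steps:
$X = \frac{4}{5}$ ($X = \frac{1}{5} \cdot 4 = \frac{4}{5} \approx 0.8$)
$y{\left(v,c \right)} = - 5 c + c v$
$\frac{y{\left(8,X \right)}}{498} - \frac{393}{x{\left(16 \right)}} = \frac{\frac{4}{5} \left(-5 + 8\right)}{498} - \frac{393}{16} = \frac{4}{5} \cdot 3 \cdot \frac{1}{498} - \frac{393}{16} = \frac{12}{5} \cdot \frac{1}{498} - \frac{393}{16} = \frac{2}{415} - \frac{393}{16} = - \frac{163063}{6640}$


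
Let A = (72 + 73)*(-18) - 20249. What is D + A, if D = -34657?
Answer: -57516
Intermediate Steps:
A = -22859 (A = 145*(-18) - 20249 = -2610 - 20249 = -22859)
D + A = -34657 - 22859 = -57516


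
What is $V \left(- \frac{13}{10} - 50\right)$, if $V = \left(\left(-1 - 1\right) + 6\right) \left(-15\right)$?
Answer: $3078$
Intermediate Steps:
$V = -60$ ($V = \left(-2 + 6\right) \left(-15\right) = 4 \left(-15\right) = -60$)
$V \left(- \frac{13}{10} - 50\right) = - 60 \left(- \frac{13}{10} - 50\right) = \left(-60\right) \left(- \frac{513}{10}\right) = 3078$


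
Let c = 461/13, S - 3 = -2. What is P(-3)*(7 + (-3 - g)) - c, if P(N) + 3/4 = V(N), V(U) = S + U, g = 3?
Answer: -1987/52 ≈ -38.212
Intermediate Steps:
S = 1 (S = 3 - 2 = 1)
c = 461/13 (c = 461*(1/13) = 461/13 ≈ 35.462)
V(U) = 1 + U
P(N) = 1/4 + N (P(N) = -3/4 + (1 + N) = 1/4 + N)
P(-3)*(7 + (-3 - g)) - c = (1/4 - 3)*(7 + (-3 - 1*3)) - 1*461/13 = -11*(7 + (-3 - 3))/4 - 461/13 = -11*(7 - 6)/4 - 461/13 = -11/4*1 - 461/13 = -11/4 - 461/13 = -1987/52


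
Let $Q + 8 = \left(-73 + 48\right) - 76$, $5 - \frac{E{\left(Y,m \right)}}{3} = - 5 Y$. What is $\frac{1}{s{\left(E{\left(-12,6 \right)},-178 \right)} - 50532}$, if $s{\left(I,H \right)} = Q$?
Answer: $- \frac{1}{50641} \approx -1.9747 \cdot 10^{-5}$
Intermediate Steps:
$E{\left(Y,m \right)} = 15 + 15 Y$ ($E{\left(Y,m \right)} = 15 - 3 \left(- 5 Y\right) = 15 + 15 Y$)
$Q = -109$ ($Q = -8 + \left(\left(-73 + 48\right) - 76\right) = -8 - 101 = -109$)
$s{\left(I,H \right)} = -109$
$\frac{1}{s{\left(E{\left(-12,6 \right)},-178 \right)} - 50532} = \frac{1}{-109 - 50532} = \frac{1}{-50641} = - \frac{1}{50641}$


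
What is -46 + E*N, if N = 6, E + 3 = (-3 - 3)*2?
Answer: -136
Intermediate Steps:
E = -15 (E = -3 + (-3 - 3)*2 = -3 - 6*2 = -3 - 12 = -15)
-46 + E*N = -46 - 15*6 = -46 - 90 = -136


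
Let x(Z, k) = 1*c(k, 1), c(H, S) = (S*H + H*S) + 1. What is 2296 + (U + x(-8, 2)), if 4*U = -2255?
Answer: 6949/4 ≈ 1737.3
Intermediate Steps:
U = -2255/4 (U = (¼)*(-2255) = -2255/4 ≈ -563.75)
c(H, S) = 1 + 2*H*S (c(H, S) = (H*S + H*S) + 1 = 2*H*S + 1 = 1 + 2*H*S)
x(Z, k) = 1 + 2*k (x(Z, k) = 1*(1 + 2*k*1) = 1*(1 + 2*k) = 1 + 2*k)
2296 + (U + x(-8, 2)) = 2296 + (-2255/4 + (1 + 2*2)) = 2296 + (-2255/4 + (1 + 4)) = 2296 + (-2255/4 + 5) = 2296 - 2235/4 = 6949/4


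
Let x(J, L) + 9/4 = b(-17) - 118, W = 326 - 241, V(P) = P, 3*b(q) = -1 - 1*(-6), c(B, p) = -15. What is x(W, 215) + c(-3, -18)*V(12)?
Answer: -3583/12 ≈ -298.58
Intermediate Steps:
b(q) = 5/3 (b(q) = (-1 - 1*(-6))/3 = (-1 + 6)/3 = (⅓)*5 = 5/3)
W = 85
x(J, L) = -1423/12 (x(J, L) = -9/4 + (5/3 - 118) = -9/4 - 349/3 = -1423/12)
x(W, 215) + c(-3, -18)*V(12) = -1423/12 - 15*12 = -1423/12 - 180 = -3583/12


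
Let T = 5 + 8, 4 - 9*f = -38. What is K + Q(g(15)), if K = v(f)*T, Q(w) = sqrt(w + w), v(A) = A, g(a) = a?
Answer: 182/3 + sqrt(30) ≈ 66.144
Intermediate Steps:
f = 14/3 (f = 4/9 - 1/9*(-38) = 4/9 + 38/9 = 14/3 ≈ 4.6667)
T = 13
Q(w) = sqrt(2)*sqrt(w) (Q(w) = sqrt(2*w) = sqrt(2)*sqrt(w))
K = 182/3 (K = (14/3)*13 = 182/3 ≈ 60.667)
K + Q(g(15)) = 182/3 + sqrt(2)*sqrt(15) = 182/3 + sqrt(30)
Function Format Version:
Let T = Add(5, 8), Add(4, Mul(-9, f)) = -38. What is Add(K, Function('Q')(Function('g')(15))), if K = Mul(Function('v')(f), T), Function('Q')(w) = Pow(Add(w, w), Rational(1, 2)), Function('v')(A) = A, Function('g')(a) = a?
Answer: Add(Rational(182, 3), Pow(30, Rational(1, 2))) ≈ 66.144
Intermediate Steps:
f = Rational(14, 3) (f = Add(Rational(4, 9), Mul(Rational(-1, 9), -38)) = Add(Rational(4, 9), Rational(38, 9)) = Rational(14, 3) ≈ 4.6667)
T = 13
Function('Q')(w) = Mul(Pow(2, Rational(1, 2)), Pow(w, Rational(1, 2))) (Function('Q')(w) = Pow(Mul(2, w), Rational(1, 2)) = Mul(Pow(2, Rational(1, 2)), Pow(w, Rational(1, 2))))
K = Rational(182, 3) (K = Mul(Rational(14, 3), 13) = Rational(182, 3) ≈ 60.667)
Add(K, Function('Q')(Function('g')(15))) = Add(Rational(182, 3), Mul(Pow(2, Rational(1, 2)), Pow(15, Rational(1, 2)))) = Add(Rational(182, 3), Pow(30, Rational(1, 2)))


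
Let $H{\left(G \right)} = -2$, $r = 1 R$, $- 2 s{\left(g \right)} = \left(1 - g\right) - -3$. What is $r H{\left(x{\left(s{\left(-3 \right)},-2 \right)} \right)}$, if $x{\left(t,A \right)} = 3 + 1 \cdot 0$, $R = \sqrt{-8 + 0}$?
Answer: $- 4 i \sqrt{2} \approx - 5.6569 i$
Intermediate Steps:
$R = 2 i \sqrt{2}$ ($R = \sqrt{-8} = 2 i \sqrt{2} \approx 2.8284 i$)
$s{\left(g \right)} = -2 + \frac{g}{2}$ ($s{\left(g \right)} = - \frac{\left(1 - g\right) - -3}{2} = - \frac{\left(1 - g\right) + 3}{2} = - \frac{4 - g}{2} = -2 + \frac{g}{2}$)
$x{\left(t,A \right)} = 3$ ($x{\left(t,A \right)} = 3 + 0 = 3$)
$r = 2 i \sqrt{2}$ ($r = 1 \cdot 2 i \sqrt{2} = 2 i \sqrt{2} \approx 2.8284 i$)
$r H{\left(x{\left(s{\left(-3 \right)},-2 \right)} \right)} = 2 i \sqrt{2} \left(-2\right) = - 4 i \sqrt{2}$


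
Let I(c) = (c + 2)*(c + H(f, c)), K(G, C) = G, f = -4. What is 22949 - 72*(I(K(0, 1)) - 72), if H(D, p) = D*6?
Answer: 31589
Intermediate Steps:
H(D, p) = 6*D
I(c) = (-24 + c)*(2 + c) (I(c) = (c + 2)*(c + 6*(-4)) = (2 + c)*(c - 24) = (2 + c)*(-24 + c) = (-24 + c)*(2 + c))
22949 - 72*(I(K(0, 1)) - 72) = 22949 - 72*((-48 + 0² - 22*0) - 72) = 22949 - 72*((-48 + 0 + 0) - 72) = 22949 - 72*(-48 - 72) = 22949 - 72*(-120) = 22949 - 1*(-8640) = 22949 + 8640 = 31589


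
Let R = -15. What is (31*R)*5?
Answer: -2325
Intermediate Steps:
(31*R)*5 = (31*(-15))*5 = -465*5 = -2325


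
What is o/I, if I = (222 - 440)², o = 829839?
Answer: 829839/47524 ≈ 17.461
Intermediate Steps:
I = 47524 (I = (-218)² = 47524)
o/I = 829839/47524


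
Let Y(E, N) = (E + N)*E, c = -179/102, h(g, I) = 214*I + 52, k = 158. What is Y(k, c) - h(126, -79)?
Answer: 2118577/51 ≈ 41541.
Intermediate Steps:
h(g, I) = 52 + 214*I
c = -179/102 (c = -179*1/102 = -179/102 ≈ -1.7549)
Y(E, N) = E*(E + N)
Y(k, c) - h(126, -79) = 158*(158 - 179/102) - (52 + 214*(-79)) = 158*(15937/102) - (52 - 16906) = 1259023/51 - 1*(-16854) = 1259023/51 + 16854 = 2118577/51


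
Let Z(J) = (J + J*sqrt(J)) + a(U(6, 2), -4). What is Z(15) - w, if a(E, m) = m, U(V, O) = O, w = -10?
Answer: 21 + 15*sqrt(15) ≈ 79.095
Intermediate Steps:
Z(J) = -4 + J + J**(3/2) (Z(J) = (J + J*sqrt(J)) - 4 = (J + J**(3/2)) - 4 = -4 + J + J**(3/2))
Z(15) - w = (-4 + 15 + 15**(3/2)) - 1*(-10) = (-4 + 15 + 15*sqrt(15)) + 10 = (11 + 15*sqrt(15)) + 10 = 21 + 15*sqrt(15)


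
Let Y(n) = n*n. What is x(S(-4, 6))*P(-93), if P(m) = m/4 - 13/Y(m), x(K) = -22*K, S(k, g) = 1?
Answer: 8848499/17298 ≈ 511.53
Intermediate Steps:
Y(n) = n²
P(m) = -13/m² + m/4 (P(m) = m/4 - 13/m² = -13/m² + m/4)
x(S(-4, 6))*P(-93) = (-22*1)*(-13/(-93)² + (¼)*(-93)) = -22*(-13*1/8649 - 93/4) = -22*(-13/8649 - 93/4) = -22*(-804409/34596) = 8848499/17298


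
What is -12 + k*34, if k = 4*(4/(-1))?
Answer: -556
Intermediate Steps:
k = -16 (k = 4*(4*(-1)) = 4*(-4) = -16)
-12 + k*34 = -12 - 16*34 = -12 - 544 = -556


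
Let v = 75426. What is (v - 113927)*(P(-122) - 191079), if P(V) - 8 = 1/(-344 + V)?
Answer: 3428093888587/466 ≈ 7.3564e+9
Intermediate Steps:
P(V) = 8 + 1/(-344 + V)
(v - 113927)*(P(-122) - 191079) = (75426 - 113927)*((-2751 + 8*(-122))/(-344 - 122) - 191079) = -38501*((-2751 - 976)/(-466) - 191079) = -38501*(-1/466*(-3727) - 191079) = -38501*(3727/466 - 191079) = -38501*(-89039087/466) = 3428093888587/466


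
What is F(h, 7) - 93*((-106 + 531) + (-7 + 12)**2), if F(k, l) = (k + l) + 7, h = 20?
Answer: -41816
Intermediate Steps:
F(k, l) = 7 + k + l
F(h, 7) - 93*((-106 + 531) + (-7 + 12)**2) = (7 + 20 + 7) - 93*((-106 + 531) + (-7 + 12)**2) = 34 - 93*(425 + 5**2) = 34 - 93*(425 + 25) = 34 - 93*450 = 34 - 41850 = -41816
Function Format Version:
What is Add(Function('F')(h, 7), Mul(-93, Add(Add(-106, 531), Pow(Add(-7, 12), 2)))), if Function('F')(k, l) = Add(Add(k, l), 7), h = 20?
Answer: -41816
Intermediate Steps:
Function('F')(k, l) = Add(7, k, l)
Add(Function('F')(h, 7), Mul(-93, Add(Add(-106, 531), Pow(Add(-7, 12), 2)))) = Add(Add(7, 20, 7), Mul(-93, Add(Add(-106, 531), Pow(Add(-7, 12), 2)))) = Add(34, Mul(-93, Add(425, Pow(5, 2)))) = Add(34, Mul(-93, Add(425, 25))) = Add(34, Mul(-93, 450)) = Add(34, -41850) = -41816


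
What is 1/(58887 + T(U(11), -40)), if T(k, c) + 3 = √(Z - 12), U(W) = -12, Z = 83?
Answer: 58884/3467325385 - √71/3467325385 ≈ 1.6980e-5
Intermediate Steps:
T(k, c) = -3 + √71 (T(k, c) = -3 + √(83 - 12) = -3 + √71)
1/(58887 + T(U(11), -40)) = 1/(58887 + (-3 + √71)) = 1/(58884 + √71)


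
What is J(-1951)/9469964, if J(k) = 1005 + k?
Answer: -473/4734982 ≈ -9.9895e-5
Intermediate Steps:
J(-1951)/9469964 = (1005 - 1951)/9469964 = -946*1/9469964 = -473/4734982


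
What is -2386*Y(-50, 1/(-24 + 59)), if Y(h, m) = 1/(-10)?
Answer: 1193/5 ≈ 238.60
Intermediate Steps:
Y(h, m) = -1/10
-2386*Y(-50, 1/(-24 + 59)) = -2386*(-1/10) = 1193/5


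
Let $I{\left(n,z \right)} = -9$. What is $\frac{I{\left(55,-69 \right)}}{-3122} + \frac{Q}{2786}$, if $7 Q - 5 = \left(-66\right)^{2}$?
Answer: $\frac{70360}{310639} \approx 0.2265$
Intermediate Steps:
$Q = 623$ ($Q = \frac{5}{7} + \frac{\left(-66\right)^{2}}{7} = \frac{5}{7} + \frac{1}{7} \cdot 4356 = \frac{5}{7} + \frac{4356}{7} = 623$)
$\frac{I{\left(55,-69 \right)}}{-3122} + \frac{Q}{2786} = - \frac{9}{-3122} + \frac{623}{2786} = \left(-9\right) \left(- \frac{1}{3122}\right) + 623 \cdot \frac{1}{2786} = \frac{9}{3122} + \frac{89}{398} = \frac{70360}{310639}$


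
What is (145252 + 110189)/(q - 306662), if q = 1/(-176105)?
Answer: -44984437305/54004711511 ≈ -0.83297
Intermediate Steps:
q = -1/176105 ≈ -5.6784e-6
(145252 + 110189)/(q - 306662) = (145252 + 110189)/(-1/176105 - 306662) = 255441/(-54004711511/176105) = 255441*(-176105/54004711511) = -44984437305/54004711511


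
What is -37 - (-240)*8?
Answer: 1883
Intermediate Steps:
-37 - (-240)*8 = -37 - 48*(-40) = -37 + 1920 = 1883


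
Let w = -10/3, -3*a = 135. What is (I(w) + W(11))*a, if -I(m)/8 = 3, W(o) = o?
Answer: 585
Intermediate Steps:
a = -45 (a = -1/3*135 = -45)
w = -10/3 (w = -10*1/3 = -10/3 ≈ -3.3333)
I(m) = -24 (I(m) = -8*3 = -24)
(I(w) + W(11))*a = (-24 + 11)*(-45) = -13*(-45) = 585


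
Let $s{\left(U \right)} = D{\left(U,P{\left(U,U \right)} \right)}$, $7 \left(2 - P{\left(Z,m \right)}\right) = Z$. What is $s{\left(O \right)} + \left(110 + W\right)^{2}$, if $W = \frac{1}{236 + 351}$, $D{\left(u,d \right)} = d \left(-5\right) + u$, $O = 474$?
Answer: $\frac{31121686929}{2411983} \approx 12903.0$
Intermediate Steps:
$P{\left(Z,m \right)} = 2 - \frac{Z}{7}$
$D{\left(u,d \right)} = u - 5 d$ ($D{\left(u,d \right)} = - 5 d + u = u - 5 d$)
$W = \frac{1}{587} \approx 0.0017036$
$s{\left(U \right)} = -10 + \frac{12 U}{7}$ ($s{\left(U \right)} = U - 5 \left(2 - \frac{U}{7}\right) = U + \left(-10 + \frac{5 U}{7}\right) = -10 + \frac{12 U}{7}$)
$s{\left(O \right)} + \left(110 + W\right)^{2} = \left(-10 + \frac{12}{7} \cdot 474\right) + \left(110 + \frac{1}{587}\right)^{2} = \left(-10 + \frac{5688}{7}\right) + \left(\frac{64571}{587}\right)^{2} = \frac{5618}{7} + \frac{4169414041}{344569} = \frac{31121686929}{2411983}$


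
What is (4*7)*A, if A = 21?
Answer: 588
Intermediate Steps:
(4*7)*A = (4*7)*21 = 28*21 = 588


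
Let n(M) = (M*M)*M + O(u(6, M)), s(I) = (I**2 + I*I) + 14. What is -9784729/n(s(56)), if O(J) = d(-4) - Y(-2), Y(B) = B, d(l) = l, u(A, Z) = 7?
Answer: -9784729/248383721654 ≈ -3.9394e-5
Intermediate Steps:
s(I) = 14 + 2*I**2 (s(I) = (I**2 + I**2) + 14 = 2*I**2 + 14 = 14 + 2*I**2)
O(J) = -2 (O(J) = -4 - 1*(-2) = -4 + 2 = -2)
n(M) = -2 + M**3 (n(M) = (M*M)*M - 2 = M**2*M - 2 = M**3 - 2 = -2 + M**3)
-9784729/n(s(56)) = -9784729/(-2 + (14 + 2*56**2)**3) = -9784729/(-2 + (14 + 2*3136)**3) = -9784729/(-2 + (14 + 6272)**3) = -9784729/(-2 + 6286**3) = -9784729/(-2 + 248383721656) = -9784729/248383721654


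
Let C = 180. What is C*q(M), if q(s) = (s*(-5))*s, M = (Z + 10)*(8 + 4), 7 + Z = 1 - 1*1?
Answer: -1166400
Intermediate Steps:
Z = -7 (Z = -7 + (1 - 1*1) = -7 + (1 - 1) = -7 + 0 = -7)
M = 36 (M = (-7 + 10)*(8 + 4) = 3*12 = 36)
q(s) = -5*s² (q(s) = (-5*s)*s = -5*s²)
C*q(M) = 180*(-5*36²) = 180*(-5*1296) = 180*(-6480) = -1166400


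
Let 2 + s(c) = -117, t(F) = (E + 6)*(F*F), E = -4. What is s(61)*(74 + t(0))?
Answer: -8806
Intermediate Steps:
t(F) = 2*F² (t(F) = (-4 + 6)*(F*F) = 2*F²)
s(c) = -119 (s(c) = -2 - 117 = -119)
s(61)*(74 + t(0)) = -119*(74 + 2*0²) = -119*(74 + 2*0) = -119*(74 + 0) = -119*74 = -8806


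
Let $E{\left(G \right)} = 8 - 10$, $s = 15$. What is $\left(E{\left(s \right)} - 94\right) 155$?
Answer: $-14880$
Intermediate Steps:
$E{\left(G \right)} = -2$ ($E{\left(G \right)} = 8 - 10 = -2$)
$\left(E{\left(s \right)} - 94\right) 155 = \left(-2 - 94\right) 155 = \left(-96\right) 155 = -14880$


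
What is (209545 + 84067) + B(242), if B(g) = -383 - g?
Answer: 292987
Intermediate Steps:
(209545 + 84067) + B(242) = (209545 + 84067) + (-383 - 1*242) = 293612 + (-383 - 242) = 293612 - 625 = 292987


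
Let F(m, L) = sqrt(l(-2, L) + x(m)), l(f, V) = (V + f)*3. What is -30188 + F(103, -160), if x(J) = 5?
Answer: -30188 + I*sqrt(481) ≈ -30188.0 + 21.932*I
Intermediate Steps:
l(f, V) = 3*V + 3*f
F(m, L) = sqrt(-1 + 3*L) (F(m, L) = sqrt((3*L + 3*(-2)) + 5) = sqrt((3*L - 6) + 5) = sqrt((-6 + 3*L) + 5) = sqrt(-1 + 3*L))
-30188 + F(103, -160) = -30188 + sqrt(-1 + 3*(-160)) = -30188 + sqrt(-1 - 480) = -30188 + sqrt(-481) = -30188 + I*sqrt(481)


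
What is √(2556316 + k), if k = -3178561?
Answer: I*√622245 ≈ 788.83*I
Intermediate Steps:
√(2556316 + k) = √(2556316 - 3178561) = √(-622245) = I*√622245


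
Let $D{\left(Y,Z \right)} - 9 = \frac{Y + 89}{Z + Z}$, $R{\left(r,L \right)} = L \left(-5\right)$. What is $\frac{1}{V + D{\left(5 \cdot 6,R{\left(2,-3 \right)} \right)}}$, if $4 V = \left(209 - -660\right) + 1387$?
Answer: $\frac{30}{17309} \approx 0.0017332$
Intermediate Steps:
$R{\left(r,L \right)} = - 5 L$
$D{\left(Y,Z \right)} = 9 + \frac{89 + Y}{2 Z}$ ($D{\left(Y,Z \right)} = 9 + \frac{Y + 89}{Z + Z} = 9 + \frac{89 + Y}{2 Z}$)
$V = 564$ ($V = \frac{\left(209 - -660\right) + 1387}{4} = \frac{\left(209 + 660\right) + 1387}{4} = \frac{869 + 1387}{4} = \frac{1}{4} \cdot 2256 = 564$)
$\frac{1}{V + D{\left(5 \cdot 6,R{\left(2,-3 \right)} \right)}} = \frac{1}{564 + \frac{89 + 5 \cdot 6 + 18 \left(\left(-5\right) \left(-3\right)\right)}{2 \left(\left(-5\right) \left(-3\right)\right)}} = \frac{1}{564 + \frac{89 + 30 + 18 \cdot 15}{2 \cdot 15}} = \frac{1}{564 + \frac{1}{2} \cdot \frac{1}{15} \left(89 + 30 + 270\right)} = \frac{1}{564 + \frac{1}{2} \cdot \frac{1}{15} \cdot 389} = \frac{1}{564 + \frac{389}{30}} = \frac{1}{\frac{17309}{30}} = \frac{30}{17309}$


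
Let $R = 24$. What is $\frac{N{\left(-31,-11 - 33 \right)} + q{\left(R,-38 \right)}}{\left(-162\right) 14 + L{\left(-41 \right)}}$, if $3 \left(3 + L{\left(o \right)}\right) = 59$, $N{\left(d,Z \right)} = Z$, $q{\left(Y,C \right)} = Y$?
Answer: $\frac{30}{3377} \approx 0.0088836$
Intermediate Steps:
$L{\left(o \right)} = \frac{50}{3}$ ($L{\left(o \right)} = -3 + \frac{1}{3} \cdot 59 = -3 + \frac{59}{3} = \frac{50}{3}$)
$\frac{N{\left(-31,-11 - 33 \right)} + q{\left(R,-38 \right)}}{\left(-162\right) 14 + L{\left(-41 \right)}} = \frac{\left(-11 - 33\right) + 24}{\left(-162\right) 14 + \frac{50}{3}} = \frac{-44 + 24}{-2268 + \frac{50}{3}} = - \frac{20}{- \frac{6754}{3}} = \left(-20\right) \left(- \frac{3}{6754}\right) = \frac{30}{3377}$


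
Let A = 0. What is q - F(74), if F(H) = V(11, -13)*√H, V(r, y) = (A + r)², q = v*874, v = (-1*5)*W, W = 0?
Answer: -121*√74 ≈ -1040.9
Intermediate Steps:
v = 0 (v = -1*5*0 = -5*0 = 0)
q = 0 (q = 0*874 = 0)
V(r, y) = r² (V(r, y) = (0 + r)² = r²)
F(H) = 121*√H (F(H) = 11²*√H = 121*√H)
q - F(74) = 0 - 121*√74 = -121*√74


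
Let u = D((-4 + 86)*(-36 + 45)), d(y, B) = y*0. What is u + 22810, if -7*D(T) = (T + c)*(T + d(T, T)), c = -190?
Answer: -244754/7 ≈ -34965.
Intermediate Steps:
d(y, B) = 0
D(T) = -T*(-190 + T)/7 (D(T) = -(T - 190)*(T + 0)/7 = -(-190 + T)*T/7 = -T*(-190 + T)/7)
u = -404424/7 (u = ((-4 + 86)*(-36 + 45))*(190 - (-4 + 86)*(-36 + 45))/7 = (82*9)*(190 - 82*9)/7 = (⅐)*738*(190 - 1*738) = (⅐)*738*(190 - 738) = (⅐)*738*(-548) = -404424/7 ≈ -57775.)
u + 22810 = -404424/7 + 22810 = -244754/7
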